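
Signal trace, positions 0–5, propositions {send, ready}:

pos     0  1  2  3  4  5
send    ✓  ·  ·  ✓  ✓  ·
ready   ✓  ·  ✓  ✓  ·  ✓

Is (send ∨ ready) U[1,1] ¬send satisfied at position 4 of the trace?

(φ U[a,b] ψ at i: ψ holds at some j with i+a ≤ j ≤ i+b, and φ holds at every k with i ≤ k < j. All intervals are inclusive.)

Yes

Need some j in [5,5] with ¬send, and (send ∨ ready) at every k in [4,j-1].
  j=5: ¬send holds; (send ∨ ready) holds at every k in [4,4] → satisfied.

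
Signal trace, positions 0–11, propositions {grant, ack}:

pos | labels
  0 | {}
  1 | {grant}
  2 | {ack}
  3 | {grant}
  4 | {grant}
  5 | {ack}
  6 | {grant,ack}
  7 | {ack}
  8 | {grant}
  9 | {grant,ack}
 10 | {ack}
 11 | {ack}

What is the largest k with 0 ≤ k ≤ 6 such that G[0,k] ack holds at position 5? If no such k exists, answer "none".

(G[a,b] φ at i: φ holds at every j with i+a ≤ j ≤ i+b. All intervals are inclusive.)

2

ack must hold from j=5 onward; find where it first fails.
  j=5: holds
  j=6: holds
  j=7: holds
  j=8: fails
Holds on [5,7], so largest k = 2.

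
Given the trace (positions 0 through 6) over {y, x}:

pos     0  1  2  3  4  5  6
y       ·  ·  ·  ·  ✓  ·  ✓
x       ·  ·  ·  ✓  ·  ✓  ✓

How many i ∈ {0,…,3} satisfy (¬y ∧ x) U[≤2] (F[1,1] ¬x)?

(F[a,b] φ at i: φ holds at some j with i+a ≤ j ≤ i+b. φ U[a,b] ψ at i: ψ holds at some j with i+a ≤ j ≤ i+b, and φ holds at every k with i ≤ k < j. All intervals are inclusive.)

3

Evaluate at each i in [0,3]:
  i=0: ✓ (rhs at j=0)
  i=1: ✓ (rhs at j=1)
  i=2: ✗ (lhs fails at k=2 before rhs at j=3)
  i=3: ✓ (rhs at j=3)
Positions where it holds: {0, 1, 3} → 3.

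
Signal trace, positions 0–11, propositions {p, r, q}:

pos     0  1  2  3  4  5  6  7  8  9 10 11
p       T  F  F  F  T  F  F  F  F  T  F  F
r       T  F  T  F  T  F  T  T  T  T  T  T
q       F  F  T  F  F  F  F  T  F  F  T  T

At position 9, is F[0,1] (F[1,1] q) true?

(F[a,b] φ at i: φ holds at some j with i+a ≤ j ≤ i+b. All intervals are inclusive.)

Check F[1,1] q at each j in [9,10]:
  j=9: holds (witness at 10)
  j=10: holds (witness at 11)
Found at j=9 → formula holds.

Yes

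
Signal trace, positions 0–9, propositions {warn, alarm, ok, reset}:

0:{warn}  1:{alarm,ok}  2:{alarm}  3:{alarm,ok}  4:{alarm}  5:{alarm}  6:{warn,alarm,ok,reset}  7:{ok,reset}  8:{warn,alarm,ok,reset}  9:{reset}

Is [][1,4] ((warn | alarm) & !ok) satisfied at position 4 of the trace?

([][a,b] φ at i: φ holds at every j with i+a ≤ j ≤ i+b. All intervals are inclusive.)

Check ((warn | alarm) & !ok) at every j in [5,8]:
  j=5: true
  j=6: false
  j=7: false
  j=8: false
Fails at j=6 → formula fails.

False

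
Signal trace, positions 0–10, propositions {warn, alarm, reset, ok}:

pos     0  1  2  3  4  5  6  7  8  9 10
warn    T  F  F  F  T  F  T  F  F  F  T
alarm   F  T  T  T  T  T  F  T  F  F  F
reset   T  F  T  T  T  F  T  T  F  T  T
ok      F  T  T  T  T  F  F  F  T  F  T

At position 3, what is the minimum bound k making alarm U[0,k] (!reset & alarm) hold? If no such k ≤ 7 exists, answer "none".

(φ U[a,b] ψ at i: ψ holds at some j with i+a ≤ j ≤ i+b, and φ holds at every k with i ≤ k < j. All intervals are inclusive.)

2

Need earliest j ≥ 3 with (!reset & alarm), and alarm at every k in [3,j-1].
  j=3: rhs fails.
  j=4: rhs fails.
  j=5: rhs holds; lhs holds on [3,4]. k = 2.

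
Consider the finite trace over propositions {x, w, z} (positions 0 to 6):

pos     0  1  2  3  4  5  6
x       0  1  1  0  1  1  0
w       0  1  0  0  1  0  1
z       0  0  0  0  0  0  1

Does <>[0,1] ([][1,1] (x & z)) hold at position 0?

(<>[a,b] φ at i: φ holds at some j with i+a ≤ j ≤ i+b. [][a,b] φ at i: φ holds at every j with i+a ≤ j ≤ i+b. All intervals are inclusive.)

No

Check [][1,1] (x & z) at each j in [0,1]:
  j=0: fails at 1
  j=1: fails at 2
No position in the window satisfies it → formula fails.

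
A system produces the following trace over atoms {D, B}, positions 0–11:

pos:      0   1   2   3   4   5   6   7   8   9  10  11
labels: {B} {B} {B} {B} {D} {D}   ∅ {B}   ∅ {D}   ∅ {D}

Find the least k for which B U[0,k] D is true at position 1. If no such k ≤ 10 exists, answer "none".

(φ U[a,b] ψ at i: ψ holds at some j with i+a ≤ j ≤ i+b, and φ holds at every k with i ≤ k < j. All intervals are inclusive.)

3

Need earliest j ≥ 1 with D, and B at every k in [1,j-1].
  j=1: rhs fails.
  j=2: rhs fails.
  j=3: rhs fails.
  j=4: rhs holds; lhs holds on [1,3]. k = 3.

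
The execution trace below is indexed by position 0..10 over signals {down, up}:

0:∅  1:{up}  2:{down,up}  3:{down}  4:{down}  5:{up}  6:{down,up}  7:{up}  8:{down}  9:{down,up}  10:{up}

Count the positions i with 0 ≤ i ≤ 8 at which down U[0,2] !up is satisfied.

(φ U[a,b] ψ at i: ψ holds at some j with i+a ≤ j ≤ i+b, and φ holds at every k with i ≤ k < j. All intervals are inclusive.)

Evaluate at each i in [0,8]:
  i=0: ✓ (rhs at j=0)
  i=1: ✗ (lhs fails at k=1 before rhs at j=3)
  i=2: ✓ (rhs at j=3; lhs holds on [2,2])
  i=3: ✓ (rhs at j=3)
  i=4: ✓ (rhs at j=4)
  i=5: ✗ (no rhs in [5,7])
  i=6: ✗ (lhs fails at k=7 before rhs at j=8)
  i=7: ✗ (lhs fails at k=7 before rhs at j=8)
  i=8: ✓ (rhs at j=8)
Positions where it holds: {0, 2, 3, 4, 8} → 5.

5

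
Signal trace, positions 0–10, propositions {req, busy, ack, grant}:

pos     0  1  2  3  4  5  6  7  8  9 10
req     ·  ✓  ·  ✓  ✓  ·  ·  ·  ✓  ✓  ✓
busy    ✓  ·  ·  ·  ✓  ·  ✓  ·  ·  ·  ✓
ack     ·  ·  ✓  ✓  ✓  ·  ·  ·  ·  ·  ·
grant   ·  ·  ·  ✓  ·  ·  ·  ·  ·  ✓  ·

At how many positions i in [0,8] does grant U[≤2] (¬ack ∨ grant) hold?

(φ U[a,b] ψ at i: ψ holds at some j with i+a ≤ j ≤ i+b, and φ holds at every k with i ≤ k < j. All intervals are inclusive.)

7

Evaluate at each i in [0,8]:
  i=0: ✓ (rhs at j=0)
  i=1: ✓ (rhs at j=1)
  i=2: ✗ (lhs fails at k=2 before rhs at j=3)
  i=3: ✓ (rhs at j=3)
  i=4: ✗ (lhs fails at k=4 before rhs at j=5)
  i=5: ✓ (rhs at j=5)
  i=6: ✓ (rhs at j=6)
  i=7: ✓ (rhs at j=7)
  i=8: ✓ (rhs at j=8)
Positions where it holds: {0, 1, 3, 5, 6, 7, 8} → 7.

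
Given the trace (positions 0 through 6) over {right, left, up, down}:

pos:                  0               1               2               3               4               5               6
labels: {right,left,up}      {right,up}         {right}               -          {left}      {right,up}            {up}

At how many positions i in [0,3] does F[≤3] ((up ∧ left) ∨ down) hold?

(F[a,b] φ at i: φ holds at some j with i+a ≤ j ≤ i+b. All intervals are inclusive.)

1

Evaluate at each i in [0,3]:
  i=0: ✓ (witness j=0)
  i=1: ✗ (none in [1,4])
  i=2: ✗ (none in [2,5])
  i=3: ✗ (none in [3,6])
Positions where it holds: {0} → 1.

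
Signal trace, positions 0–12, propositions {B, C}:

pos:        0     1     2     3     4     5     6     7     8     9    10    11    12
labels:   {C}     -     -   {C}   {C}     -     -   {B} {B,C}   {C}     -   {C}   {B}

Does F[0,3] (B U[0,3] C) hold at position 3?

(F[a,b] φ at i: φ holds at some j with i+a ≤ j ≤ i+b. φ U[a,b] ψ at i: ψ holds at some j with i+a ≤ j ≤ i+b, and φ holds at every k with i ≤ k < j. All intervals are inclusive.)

Check (B U[0,3] C) at each j in [3,6]:
  j=3: holds
  j=4: holds
  j=5: fails
  j=6: fails
Found at j=3 → formula holds.

Yes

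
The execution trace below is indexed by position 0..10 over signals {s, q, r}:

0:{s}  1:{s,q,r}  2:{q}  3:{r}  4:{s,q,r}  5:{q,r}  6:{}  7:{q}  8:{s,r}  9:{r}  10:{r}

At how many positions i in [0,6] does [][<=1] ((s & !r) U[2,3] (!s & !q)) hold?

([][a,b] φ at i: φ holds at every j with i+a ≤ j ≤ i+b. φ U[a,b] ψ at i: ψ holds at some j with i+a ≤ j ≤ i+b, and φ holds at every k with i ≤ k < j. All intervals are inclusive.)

0

Evaluate at each i in [0,6]:
  i=0: ✗ (fails at j=0)
  i=1: ✗ (fails at j=1)
  i=2: ✗ (fails at j=2)
  i=3: ✗ (fails at j=3)
  i=4: ✗ (fails at j=4)
  i=5: ✗ (fails at j=5)
  i=6: ✗ (fails at j=6)
Positions where it holds: {} → 0.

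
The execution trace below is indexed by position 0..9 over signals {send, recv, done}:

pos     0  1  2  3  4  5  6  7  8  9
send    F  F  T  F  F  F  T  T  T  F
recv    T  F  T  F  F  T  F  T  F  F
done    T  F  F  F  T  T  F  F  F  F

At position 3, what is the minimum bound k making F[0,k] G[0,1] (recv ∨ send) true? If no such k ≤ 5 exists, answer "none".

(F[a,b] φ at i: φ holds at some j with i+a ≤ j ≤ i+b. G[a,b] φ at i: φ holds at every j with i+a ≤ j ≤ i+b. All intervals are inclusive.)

Scan j = 3,4,… for G[0,1] (recv ∨ send):
  j=3: fails
  j=4: fails
  j=5: holds
First hit at j=5, so smallest k = 5-3 = 2.

2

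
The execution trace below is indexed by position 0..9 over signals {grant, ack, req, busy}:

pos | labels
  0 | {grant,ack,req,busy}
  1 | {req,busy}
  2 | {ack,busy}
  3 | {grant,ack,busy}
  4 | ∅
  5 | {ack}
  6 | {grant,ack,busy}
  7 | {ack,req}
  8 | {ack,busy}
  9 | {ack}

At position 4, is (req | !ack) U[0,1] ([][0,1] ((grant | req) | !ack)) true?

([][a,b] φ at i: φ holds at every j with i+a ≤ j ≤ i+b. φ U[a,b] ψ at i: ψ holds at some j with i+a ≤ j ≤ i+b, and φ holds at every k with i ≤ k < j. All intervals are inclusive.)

Does not hold

Need some j in [4,5] with [][0,1] ((grant | req) | !ack), and (req | !ack) at every k in [4,j-1].
  j=4: [][0,1] ((grant | req) | !ack) — fails at 5.
  j=5: [][0,1] ((grant | req) | !ack) — fails at 5.
No j in the window works → until fails.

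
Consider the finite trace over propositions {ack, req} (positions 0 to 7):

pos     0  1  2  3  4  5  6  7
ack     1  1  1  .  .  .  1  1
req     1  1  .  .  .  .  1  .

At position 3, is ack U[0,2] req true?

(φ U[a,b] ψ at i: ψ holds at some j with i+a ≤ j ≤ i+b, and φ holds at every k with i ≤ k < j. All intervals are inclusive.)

Need some j in [3,5] with req, and ack at every k in [3,j-1].
  j=3: req false.
  j=4: req false.
  j=5: req false.
No j in the window works → until fails.

No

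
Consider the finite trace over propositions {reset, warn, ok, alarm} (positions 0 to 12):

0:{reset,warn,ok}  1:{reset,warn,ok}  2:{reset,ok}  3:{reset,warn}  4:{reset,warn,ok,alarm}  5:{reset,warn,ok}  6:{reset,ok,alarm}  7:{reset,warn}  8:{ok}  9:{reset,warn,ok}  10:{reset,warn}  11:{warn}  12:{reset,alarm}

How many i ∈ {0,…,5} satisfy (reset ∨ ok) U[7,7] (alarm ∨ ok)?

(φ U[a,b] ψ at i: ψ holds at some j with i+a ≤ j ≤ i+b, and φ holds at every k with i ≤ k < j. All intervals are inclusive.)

2

Evaluate at each i in [0,5]:
  i=0: ✗ (no rhs in [7,7])
  i=1: ✓ (rhs at j=8; lhs holds on [1,7])
  i=2: ✓ (rhs at j=9; lhs holds on [2,8])
  i=3: ✗ (no rhs in [10,10])
  i=4: ✗ (no rhs in [11,11])
  i=5: ✗ (lhs fails at k=11 before rhs at j=12)
Positions where it holds: {1, 2} → 2.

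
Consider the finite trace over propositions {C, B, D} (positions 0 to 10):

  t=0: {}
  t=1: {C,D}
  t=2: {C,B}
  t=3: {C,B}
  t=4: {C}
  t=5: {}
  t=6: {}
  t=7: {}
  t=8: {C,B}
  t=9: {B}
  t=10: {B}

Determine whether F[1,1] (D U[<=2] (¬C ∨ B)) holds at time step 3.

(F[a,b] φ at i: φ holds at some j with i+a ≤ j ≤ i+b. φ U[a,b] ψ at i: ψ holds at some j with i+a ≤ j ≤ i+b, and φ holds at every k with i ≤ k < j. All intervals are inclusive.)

Check (D U[<=2] (¬C ∨ B)) at each j in [4,4]:
  j=4: fails
No position in the window satisfies it → formula fails.

No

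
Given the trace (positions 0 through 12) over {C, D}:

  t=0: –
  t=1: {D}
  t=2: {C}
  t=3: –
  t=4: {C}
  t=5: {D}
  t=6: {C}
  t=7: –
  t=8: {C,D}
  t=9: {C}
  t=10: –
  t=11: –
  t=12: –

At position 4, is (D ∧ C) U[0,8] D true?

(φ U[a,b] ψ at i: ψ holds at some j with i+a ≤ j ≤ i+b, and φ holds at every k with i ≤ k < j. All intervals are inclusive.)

False

Need some j in [4,12] with D, and (D ∧ C) at every k in [4,j-1].
  j=4: D false.
  j=5: D holds, but (D ∧ C) fails at k=4 → not this j.
  j=6: D false.
  j=7: D false.
  j=8: D holds, but (D ∧ C) fails at k=4 → not this j.
  j=9: D false.
  j=10: D false.
  j=11: D false.
  j=12: D false.
No j in the window works → until fails.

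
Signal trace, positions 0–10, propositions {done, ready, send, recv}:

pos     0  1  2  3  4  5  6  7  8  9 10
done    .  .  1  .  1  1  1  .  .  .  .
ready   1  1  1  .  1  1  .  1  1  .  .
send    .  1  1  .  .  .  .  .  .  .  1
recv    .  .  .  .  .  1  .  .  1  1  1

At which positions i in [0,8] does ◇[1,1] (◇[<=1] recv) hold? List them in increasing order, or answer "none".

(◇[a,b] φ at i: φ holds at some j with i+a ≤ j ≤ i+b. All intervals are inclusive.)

3, 4, 6, 7, 8

Evaluate at each i in [0,8]:
  i=0: ✗ (none in [1,1])
  i=1: ✗ (none in [2,2])
  i=2: ✗ (none in [3,3])
  i=3: ✓ (witness j=4)
  i=4: ✓ (witness j=5)
  i=5: ✗ (none in [6,6])
  i=6: ✓ (witness j=7)
  i=7: ✓ (witness j=8)
  i=8: ✓ (witness j=9)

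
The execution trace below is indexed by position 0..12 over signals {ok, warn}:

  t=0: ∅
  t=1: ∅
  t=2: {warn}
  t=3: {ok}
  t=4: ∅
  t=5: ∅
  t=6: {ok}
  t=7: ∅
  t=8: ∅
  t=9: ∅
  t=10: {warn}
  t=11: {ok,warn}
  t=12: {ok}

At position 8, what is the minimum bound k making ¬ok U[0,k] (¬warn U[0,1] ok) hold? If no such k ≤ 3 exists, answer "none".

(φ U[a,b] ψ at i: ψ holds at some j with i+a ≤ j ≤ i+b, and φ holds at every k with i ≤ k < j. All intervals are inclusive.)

3

Need earliest j ≥ 8 with (¬warn U[0,1] ok), and ¬ok at every k in [8,j-1].
  j=8: rhs fails.
  j=9: rhs fails.
  j=10: rhs fails.
  j=11: rhs holds; lhs holds on [8,10]. k = 3.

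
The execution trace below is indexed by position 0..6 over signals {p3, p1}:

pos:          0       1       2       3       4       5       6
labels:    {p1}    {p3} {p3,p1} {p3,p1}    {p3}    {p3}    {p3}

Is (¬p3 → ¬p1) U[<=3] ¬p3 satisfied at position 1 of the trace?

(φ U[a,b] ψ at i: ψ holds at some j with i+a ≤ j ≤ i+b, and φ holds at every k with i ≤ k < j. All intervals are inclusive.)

Need some j in [1,4] with ¬p3, and (¬p3 → ¬p1) at every k in [1,j-1].
  j=1: ¬p3 false.
  j=2: ¬p3 false.
  j=3: ¬p3 false.
  j=4: ¬p3 false.
No j in the window works → until fails.

No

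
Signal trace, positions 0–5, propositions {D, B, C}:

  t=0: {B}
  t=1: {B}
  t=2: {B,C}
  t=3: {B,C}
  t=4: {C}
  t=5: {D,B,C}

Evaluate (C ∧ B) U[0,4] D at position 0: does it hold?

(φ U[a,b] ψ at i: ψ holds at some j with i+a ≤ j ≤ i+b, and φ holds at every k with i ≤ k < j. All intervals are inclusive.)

Does not hold

Need some j in [0,4] with D, and (C ∧ B) at every k in [0,j-1].
  j=0: D false.
  j=1: D false.
  j=2: D false.
  j=3: D false.
  j=4: D false.
No j in the window works → until fails.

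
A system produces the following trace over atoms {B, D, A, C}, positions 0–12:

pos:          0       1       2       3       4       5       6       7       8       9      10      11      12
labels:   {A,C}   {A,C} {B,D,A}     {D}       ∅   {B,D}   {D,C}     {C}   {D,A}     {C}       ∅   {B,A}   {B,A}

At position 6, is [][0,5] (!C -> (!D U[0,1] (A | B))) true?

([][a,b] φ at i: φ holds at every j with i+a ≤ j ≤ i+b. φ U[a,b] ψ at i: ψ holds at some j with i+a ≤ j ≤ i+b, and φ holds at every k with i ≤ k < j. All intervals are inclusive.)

Check (!C -> (!D U[0,1] (A | B))) at every j in [6,11]:
  j=6: antecedent false → ✓
  j=7: antecedent false → ✓
  j=8: antecedent true; consequent holds → ✓
  j=9: antecedent false → ✓
  j=10: antecedent true; consequent holds → ✓
  j=11: antecedent true; consequent holds → ✓
All positions satisfy it → formula holds.

Yes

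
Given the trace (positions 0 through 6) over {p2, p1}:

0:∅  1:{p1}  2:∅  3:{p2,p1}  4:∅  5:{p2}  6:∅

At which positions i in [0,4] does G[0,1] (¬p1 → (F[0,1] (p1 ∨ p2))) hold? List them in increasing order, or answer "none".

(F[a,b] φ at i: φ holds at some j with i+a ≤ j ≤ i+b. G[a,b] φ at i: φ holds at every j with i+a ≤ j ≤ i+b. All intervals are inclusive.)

0, 1, 2, 3, 4

Evaluate at each i in [0,4]:
  i=0: ✓ (all of [0,1])
  i=1: ✓ (all of [1,2])
  i=2: ✓ (all of [2,3])
  i=3: ✓ (all of [3,4])
  i=4: ✓ (all of [4,5])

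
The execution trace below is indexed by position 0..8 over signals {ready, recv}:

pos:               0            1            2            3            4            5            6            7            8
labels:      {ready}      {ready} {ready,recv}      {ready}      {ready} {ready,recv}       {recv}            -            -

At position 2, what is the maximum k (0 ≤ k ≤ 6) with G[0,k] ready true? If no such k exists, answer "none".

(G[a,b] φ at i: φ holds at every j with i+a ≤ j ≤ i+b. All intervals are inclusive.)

3

ready must hold from j=2 onward; find where it first fails.
  j=2: holds
  j=3: holds
  j=4: holds
  j=5: holds
  j=6: fails
Holds on [2,5], so largest k = 3.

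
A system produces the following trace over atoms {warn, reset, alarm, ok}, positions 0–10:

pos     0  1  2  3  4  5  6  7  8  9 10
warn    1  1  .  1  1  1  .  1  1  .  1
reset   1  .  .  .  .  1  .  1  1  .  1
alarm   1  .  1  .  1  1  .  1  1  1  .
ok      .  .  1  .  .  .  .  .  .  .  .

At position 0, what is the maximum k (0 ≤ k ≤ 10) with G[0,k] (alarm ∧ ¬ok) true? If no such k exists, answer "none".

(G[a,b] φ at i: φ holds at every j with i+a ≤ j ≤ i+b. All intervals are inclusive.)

(alarm ∧ ¬ok) must hold from j=0 onward; find where it first fails.
  j=0: holds
  j=1: fails
Holds on [0,0], so largest k = 0.

0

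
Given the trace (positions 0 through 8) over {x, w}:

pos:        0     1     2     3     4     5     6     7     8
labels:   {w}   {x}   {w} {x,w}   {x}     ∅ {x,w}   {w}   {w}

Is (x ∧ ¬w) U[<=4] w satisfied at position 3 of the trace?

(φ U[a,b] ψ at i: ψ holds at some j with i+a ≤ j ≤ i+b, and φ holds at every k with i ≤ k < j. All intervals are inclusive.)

Yes

Need some j in [3,7] with w, and (x ∧ ¬w) at every k in [3,j-1].
  j=3: w holds; no prefix to check → satisfied.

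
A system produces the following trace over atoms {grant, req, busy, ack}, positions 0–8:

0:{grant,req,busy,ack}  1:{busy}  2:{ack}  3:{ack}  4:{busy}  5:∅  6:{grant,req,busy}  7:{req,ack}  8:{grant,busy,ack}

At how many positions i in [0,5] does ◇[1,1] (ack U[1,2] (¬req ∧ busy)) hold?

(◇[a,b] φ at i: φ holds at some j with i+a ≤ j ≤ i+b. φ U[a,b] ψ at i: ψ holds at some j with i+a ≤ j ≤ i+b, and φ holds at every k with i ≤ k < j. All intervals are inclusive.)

2

Evaluate at each i in [0,5]:
  i=0: ✗ (none in [1,1])
  i=1: ✓ (witness j=2)
  i=2: ✓ (witness j=3)
  i=3: ✗ (none in [4,4])
  i=4: ✗ (none in [5,5])
  i=5: ✗ (none in [6,6])
Positions where it holds: {1, 2} → 2.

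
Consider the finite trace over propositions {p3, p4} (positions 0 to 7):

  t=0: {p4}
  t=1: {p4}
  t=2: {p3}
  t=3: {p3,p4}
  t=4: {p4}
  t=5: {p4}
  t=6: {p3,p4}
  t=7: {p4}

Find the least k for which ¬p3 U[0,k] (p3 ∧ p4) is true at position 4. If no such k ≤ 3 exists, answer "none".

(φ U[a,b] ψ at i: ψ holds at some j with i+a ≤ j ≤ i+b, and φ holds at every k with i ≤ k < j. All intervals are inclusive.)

Need earliest j ≥ 4 with (p3 ∧ p4), and ¬p3 at every k in [4,j-1].
  j=4: rhs fails.
  j=5: rhs fails.
  j=6: rhs holds; lhs holds on [4,5]. k = 2.

2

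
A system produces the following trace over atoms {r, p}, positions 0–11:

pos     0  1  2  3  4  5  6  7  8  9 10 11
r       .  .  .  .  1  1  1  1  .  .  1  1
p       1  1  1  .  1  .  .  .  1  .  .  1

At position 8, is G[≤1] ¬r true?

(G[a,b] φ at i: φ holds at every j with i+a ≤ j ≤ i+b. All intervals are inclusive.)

Holds

Check ¬r at every j in [8,9]:
  j=8: true
  j=9: true
All positions satisfy it → formula holds.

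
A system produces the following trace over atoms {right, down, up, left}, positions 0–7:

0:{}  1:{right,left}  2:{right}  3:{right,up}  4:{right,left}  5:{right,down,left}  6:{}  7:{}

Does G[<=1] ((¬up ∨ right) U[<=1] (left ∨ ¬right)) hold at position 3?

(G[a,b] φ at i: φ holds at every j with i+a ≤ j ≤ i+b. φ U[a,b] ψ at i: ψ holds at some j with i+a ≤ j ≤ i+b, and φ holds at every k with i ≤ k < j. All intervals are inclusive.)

Check ((¬up ∨ right) U[<=1] (left ∨ ¬right)) at every j in [3,4]:
  j=3: holds
  j=4: holds
All positions satisfy it → formula holds.

Holds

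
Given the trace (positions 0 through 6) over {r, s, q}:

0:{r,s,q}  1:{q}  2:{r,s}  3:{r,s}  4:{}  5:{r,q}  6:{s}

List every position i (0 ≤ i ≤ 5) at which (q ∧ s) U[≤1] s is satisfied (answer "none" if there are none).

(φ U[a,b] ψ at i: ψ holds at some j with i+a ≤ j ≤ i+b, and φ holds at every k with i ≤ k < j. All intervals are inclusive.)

0, 2, 3

Evaluate at each i in [0,5]:
  i=0: ✓ (rhs at j=0)
  i=1: ✗ (lhs fails at k=1 before rhs at j=2)
  i=2: ✓ (rhs at j=2)
  i=3: ✓ (rhs at j=3)
  i=4: ✗ (no rhs in [4,5])
  i=5: ✗ (lhs fails at k=5 before rhs at j=6)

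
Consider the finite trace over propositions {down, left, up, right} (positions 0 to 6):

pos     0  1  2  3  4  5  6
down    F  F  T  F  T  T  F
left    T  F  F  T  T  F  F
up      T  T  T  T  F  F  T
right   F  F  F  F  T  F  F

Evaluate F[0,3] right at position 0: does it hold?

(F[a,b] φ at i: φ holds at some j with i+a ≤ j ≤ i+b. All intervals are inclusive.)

Check right at each j in [0,3]:
  j=0: false
  j=1: false
  j=2: false
  j=3: false
No position in the window satisfies it → formula fails.

No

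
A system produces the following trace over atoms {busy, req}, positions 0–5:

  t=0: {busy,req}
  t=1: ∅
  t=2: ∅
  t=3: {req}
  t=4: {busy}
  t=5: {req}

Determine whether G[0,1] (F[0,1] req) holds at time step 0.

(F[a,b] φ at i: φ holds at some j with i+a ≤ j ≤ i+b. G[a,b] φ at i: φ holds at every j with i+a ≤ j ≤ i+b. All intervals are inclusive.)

Check F[0,1] req at every j in [0,1]:
  j=0: holds (witness at 0)
  j=1: fails (none in [1,2])
Fails at j=1 → formula fails.

No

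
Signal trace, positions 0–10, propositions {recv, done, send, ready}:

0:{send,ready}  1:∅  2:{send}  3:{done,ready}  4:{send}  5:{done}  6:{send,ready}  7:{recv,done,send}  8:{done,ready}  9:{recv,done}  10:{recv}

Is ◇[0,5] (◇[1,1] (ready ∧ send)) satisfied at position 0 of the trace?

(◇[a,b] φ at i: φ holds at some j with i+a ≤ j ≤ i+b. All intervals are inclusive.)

Yes

Check ◇[1,1] (ready ∧ send) at each j in [0,5]:
  j=0: fails (none in [1,1])
  j=1: fails (none in [2,2])
  j=2: fails (none in [3,3])
  j=3: fails (none in [4,4])
  j=4: fails (none in [5,5])
  j=5: holds (witness at 6)
Found at j=5 → formula holds.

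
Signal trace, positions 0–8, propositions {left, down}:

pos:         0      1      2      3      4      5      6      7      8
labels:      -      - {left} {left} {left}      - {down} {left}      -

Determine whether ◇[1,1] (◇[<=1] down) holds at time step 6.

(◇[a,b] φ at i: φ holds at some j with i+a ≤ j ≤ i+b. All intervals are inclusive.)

False

Check ◇[<=1] down at each j in [7,7]:
  j=7: fails (none in [7,8])
No position in the window satisfies it → formula fails.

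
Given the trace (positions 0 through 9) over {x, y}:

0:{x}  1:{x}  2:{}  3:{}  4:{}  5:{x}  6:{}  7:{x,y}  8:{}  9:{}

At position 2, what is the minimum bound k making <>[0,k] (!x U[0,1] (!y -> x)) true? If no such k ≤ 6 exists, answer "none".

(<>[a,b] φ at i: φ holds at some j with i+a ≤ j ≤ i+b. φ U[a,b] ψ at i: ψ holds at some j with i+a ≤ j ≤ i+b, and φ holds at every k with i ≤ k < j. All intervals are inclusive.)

Scan j = 2,3,… for (!x U[0,1] (!y -> x)):
  j=2: fails
  j=3: fails
  j=4: holds
First hit at j=4, so smallest k = 4-2 = 2.

2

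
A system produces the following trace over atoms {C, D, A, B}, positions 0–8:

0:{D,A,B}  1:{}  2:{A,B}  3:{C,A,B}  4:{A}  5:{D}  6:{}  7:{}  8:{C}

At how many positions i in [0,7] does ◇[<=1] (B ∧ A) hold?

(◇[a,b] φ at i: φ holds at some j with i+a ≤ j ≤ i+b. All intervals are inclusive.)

Evaluate at each i in [0,7]:
  i=0: ✓ (witness j=0)
  i=1: ✓ (witness j=2)
  i=2: ✓ (witness j=2)
  i=3: ✓ (witness j=3)
  i=4: ✗ (none in [4,5])
  i=5: ✗ (none in [5,6])
  i=6: ✗ (none in [6,7])
  i=7: ✗ (none in [7,8])
Positions where it holds: {0, 1, 2, 3} → 4.

4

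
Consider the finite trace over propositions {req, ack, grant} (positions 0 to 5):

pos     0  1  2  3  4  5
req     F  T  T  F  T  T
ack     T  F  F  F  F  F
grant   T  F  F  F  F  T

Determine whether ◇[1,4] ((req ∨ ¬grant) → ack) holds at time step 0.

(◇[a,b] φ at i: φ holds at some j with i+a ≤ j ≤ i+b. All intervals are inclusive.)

Does not hold

Check ((req ∨ ¬grant) → ack) at each j in [1,4]:
  j=1: false
  j=2: false
  j=3: false
  j=4: false
No position in the window satisfies it → formula fails.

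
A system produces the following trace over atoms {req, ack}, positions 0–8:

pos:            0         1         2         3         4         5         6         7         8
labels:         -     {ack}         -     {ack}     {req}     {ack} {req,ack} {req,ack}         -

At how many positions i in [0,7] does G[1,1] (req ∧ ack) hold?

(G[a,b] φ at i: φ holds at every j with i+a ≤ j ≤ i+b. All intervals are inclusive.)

Evaluate at each i in [0,7]:
  i=0: ✗ (fails at j=1)
  i=1: ✗ (fails at j=2)
  i=2: ✗ (fails at j=3)
  i=3: ✗ (fails at j=4)
  i=4: ✗ (fails at j=5)
  i=5: ✓ (all of [6,6])
  i=6: ✓ (all of [7,7])
  i=7: ✗ (fails at j=8)
Positions where it holds: {5, 6} → 2.

2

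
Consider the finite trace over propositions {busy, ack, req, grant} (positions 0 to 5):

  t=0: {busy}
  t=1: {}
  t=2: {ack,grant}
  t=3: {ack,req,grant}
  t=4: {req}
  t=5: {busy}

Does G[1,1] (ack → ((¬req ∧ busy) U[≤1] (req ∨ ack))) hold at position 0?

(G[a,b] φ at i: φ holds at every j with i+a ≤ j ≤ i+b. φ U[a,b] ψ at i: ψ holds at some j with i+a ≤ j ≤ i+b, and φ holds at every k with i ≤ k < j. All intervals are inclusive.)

Check (ack → ((¬req ∧ busy) U[≤1] (req ∨ ack))) at every j in [1,1]:
  j=1: antecedent false → ✓
All positions satisfy it → formula holds.

True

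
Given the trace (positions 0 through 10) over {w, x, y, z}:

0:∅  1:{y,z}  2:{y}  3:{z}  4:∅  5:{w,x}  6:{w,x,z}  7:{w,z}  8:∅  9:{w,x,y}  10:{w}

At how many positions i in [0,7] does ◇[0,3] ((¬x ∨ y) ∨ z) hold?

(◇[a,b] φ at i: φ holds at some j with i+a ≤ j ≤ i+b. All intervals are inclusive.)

Evaluate at each i in [0,7]:
  i=0: ✓ (witness j=0)
  i=1: ✓ (witness j=1)
  i=2: ✓ (witness j=2)
  i=3: ✓ (witness j=3)
  i=4: ✓ (witness j=4)
  i=5: ✓ (witness j=6)
  i=6: ✓ (witness j=6)
  i=7: ✓ (witness j=7)
Positions where it holds: {0, 1, 2, 3, 4, 5, 6, 7} → 8.

8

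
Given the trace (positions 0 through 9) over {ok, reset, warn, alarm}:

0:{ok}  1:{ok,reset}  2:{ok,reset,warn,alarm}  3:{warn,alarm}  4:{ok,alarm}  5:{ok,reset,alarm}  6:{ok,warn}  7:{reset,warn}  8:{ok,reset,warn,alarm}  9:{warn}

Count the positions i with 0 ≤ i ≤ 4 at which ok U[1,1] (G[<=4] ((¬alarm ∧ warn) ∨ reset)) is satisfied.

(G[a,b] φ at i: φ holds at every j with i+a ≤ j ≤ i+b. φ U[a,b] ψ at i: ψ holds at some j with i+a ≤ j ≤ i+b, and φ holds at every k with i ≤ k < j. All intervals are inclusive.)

Evaluate at each i in [0,4]:
  i=0: ✗ (no rhs in [1,1])
  i=1: ✗ (no rhs in [2,2])
  i=2: ✗ (no rhs in [3,3])
  i=3: ✗ (no rhs in [4,4])
  i=4: ✓ (rhs at j=5; lhs holds on [4,4])
Positions where it holds: {4} → 1.

1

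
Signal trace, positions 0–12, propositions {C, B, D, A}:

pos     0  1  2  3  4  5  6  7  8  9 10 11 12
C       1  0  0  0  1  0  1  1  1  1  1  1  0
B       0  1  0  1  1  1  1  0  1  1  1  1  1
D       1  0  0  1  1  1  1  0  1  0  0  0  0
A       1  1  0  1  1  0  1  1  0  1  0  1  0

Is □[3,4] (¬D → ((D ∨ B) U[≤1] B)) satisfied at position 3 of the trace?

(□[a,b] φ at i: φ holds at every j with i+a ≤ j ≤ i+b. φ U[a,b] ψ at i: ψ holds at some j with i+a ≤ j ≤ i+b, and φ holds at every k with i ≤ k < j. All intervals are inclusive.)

Check (¬D → ((D ∨ B) U[≤1] B)) at every j in [6,7]:
  j=6: antecedent false → ✓
  j=7: antecedent true; consequent fails → ✗
Fails at j=7 → formula fails.

False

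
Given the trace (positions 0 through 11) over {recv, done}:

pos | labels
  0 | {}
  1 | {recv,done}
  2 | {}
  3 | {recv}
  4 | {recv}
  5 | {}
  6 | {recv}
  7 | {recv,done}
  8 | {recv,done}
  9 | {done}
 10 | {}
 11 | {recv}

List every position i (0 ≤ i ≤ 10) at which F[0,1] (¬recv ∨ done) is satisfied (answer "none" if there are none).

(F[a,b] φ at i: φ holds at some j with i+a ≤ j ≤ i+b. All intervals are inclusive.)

0, 1, 2, 4, 5, 6, 7, 8, 9, 10

Evaluate at each i in [0,10]:
  i=0: ✓ (witness j=0)
  i=1: ✓ (witness j=1)
  i=2: ✓ (witness j=2)
  i=3: ✗ (none in [3,4])
  i=4: ✓ (witness j=5)
  i=5: ✓ (witness j=5)
  i=6: ✓ (witness j=7)
  i=7: ✓ (witness j=7)
  i=8: ✓ (witness j=8)
  i=9: ✓ (witness j=9)
  i=10: ✓ (witness j=10)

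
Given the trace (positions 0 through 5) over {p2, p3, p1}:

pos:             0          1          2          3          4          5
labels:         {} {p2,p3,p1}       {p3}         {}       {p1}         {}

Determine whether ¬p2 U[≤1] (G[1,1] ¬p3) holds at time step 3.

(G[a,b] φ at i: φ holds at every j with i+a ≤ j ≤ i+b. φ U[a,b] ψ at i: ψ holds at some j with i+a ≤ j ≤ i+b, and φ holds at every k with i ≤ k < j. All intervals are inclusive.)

Need some j in [3,4] with G[1,1] ¬p3, and ¬p2 at every k in [3,j-1].
  j=3: G[1,1] ¬p3 holds; no prefix to check → satisfied.

Holds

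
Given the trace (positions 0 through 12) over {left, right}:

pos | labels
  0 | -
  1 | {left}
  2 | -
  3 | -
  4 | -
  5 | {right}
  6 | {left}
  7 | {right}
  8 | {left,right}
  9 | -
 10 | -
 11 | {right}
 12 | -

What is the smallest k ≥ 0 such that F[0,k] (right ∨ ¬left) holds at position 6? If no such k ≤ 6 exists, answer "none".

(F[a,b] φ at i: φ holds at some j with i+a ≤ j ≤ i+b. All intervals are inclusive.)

Scan j = 6,7,… for (right ∨ ¬left):
  j=6: fails
  j=7: holds
First hit at j=7, so smallest k = 7-6 = 1.

1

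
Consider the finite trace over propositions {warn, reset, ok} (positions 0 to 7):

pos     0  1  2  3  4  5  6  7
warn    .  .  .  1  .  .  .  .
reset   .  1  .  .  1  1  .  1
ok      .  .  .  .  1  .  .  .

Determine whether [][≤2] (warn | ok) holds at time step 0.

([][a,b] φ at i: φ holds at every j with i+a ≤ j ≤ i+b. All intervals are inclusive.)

Check (warn | ok) at every j in [0,2]:
  j=0: false
  j=1: false
  j=2: false
Fails at j=0 → formula fails.

No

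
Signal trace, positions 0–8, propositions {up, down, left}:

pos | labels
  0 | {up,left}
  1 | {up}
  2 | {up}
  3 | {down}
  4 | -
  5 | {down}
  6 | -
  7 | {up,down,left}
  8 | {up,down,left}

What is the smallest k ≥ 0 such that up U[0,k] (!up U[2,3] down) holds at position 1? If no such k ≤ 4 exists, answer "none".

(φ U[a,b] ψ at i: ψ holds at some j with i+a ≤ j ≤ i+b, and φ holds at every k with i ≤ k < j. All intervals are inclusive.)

Need earliest j ≥ 1 with (!up U[2,3] down), and up at every k in [1,j-1].
  j=1: rhs fails.
  j=2: rhs fails.
  j=3: rhs holds; lhs holds on [1,2]. k = 2.

2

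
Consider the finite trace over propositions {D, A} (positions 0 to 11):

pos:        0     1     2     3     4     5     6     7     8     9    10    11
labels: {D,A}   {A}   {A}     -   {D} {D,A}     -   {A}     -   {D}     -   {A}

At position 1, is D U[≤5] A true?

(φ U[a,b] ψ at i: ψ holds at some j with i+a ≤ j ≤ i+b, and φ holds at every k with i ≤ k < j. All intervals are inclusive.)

Need some j in [1,6] with A, and D at every k in [1,j-1].
  j=1: A holds; no prefix to check → satisfied.

Holds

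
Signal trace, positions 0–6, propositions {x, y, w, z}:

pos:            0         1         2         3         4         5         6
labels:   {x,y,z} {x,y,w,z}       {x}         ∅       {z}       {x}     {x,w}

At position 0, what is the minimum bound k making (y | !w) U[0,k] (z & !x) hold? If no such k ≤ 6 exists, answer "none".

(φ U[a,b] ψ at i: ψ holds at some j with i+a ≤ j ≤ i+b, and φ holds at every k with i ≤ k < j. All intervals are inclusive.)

4

Need earliest j ≥ 0 with (z & !x), and (y | !w) at every k in [0,j-1].
  j=0: rhs fails.
  j=1: rhs fails.
  j=2: rhs fails.
  j=3: rhs fails.
  j=4: rhs holds; lhs holds on [0,3]. k = 4.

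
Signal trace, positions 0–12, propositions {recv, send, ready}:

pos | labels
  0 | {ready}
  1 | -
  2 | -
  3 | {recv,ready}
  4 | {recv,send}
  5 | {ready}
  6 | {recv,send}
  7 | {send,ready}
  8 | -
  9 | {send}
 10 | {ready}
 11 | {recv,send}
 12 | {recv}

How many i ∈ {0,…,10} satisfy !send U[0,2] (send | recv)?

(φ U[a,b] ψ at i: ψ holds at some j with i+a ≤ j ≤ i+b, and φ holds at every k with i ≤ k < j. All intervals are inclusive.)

Evaluate at each i in [0,10]:
  i=0: ✗ (no rhs in [0,2])
  i=1: ✓ (rhs at j=3; lhs holds on [1,2])
  i=2: ✓ (rhs at j=3; lhs holds on [2,2])
  i=3: ✓ (rhs at j=3)
  i=4: ✓ (rhs at j=4)
  i=5: ✓ (rhs at j=6; lhs holds on [5,5])
  i=6: ✓ (rhs at j=6)
  i=7: ✓ (rhs at j=7)
  i=8: ✓ (rhs at j=9; lhs holds on [8,8])
  i=9: ✓ (rhs at j=9)
  i=10: ✓ (rhs at j=11; lhs holds on [10,10])
Positions where it holds: {1, 2, 3, 4, 5, 6, 7, 8, 9, 10} → 10.

10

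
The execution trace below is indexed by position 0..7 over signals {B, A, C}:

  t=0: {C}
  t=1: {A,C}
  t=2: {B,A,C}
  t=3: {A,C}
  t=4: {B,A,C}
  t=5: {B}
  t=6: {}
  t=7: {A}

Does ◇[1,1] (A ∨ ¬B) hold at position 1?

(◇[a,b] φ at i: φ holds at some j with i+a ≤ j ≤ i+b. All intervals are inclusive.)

Holds

Check (A ∨ ¬B) at each j in [2,2]:
  j=2: true
Found at j=2 → formula holds.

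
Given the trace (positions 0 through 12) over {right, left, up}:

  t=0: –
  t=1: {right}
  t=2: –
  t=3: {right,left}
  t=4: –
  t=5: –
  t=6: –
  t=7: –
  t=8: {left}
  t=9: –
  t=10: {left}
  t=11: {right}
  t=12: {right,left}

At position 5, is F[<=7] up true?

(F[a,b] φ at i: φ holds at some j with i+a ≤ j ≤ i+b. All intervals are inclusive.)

Check up at each j in [5,12]:
  j=5: false
  j=6: false
  j=7: false
  j=8: false
  j=9: false
  j=10: false
  j=11: false
  j=12: false
No position in the window satisfies it → formula fails.

Does not hold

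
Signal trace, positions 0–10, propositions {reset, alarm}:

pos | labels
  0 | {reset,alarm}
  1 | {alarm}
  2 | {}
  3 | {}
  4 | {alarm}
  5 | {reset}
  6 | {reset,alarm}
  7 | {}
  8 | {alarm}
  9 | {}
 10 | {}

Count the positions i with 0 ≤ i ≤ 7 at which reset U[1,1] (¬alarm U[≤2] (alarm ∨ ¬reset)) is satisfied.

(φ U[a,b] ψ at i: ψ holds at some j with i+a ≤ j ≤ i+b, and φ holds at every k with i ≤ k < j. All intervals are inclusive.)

Evaluate at each i in [0,7]:
  i=0: ✓ (rhs at j=1; lhs holds on [0,0])
  i=1: ✗ (lhs fails at k=1 before rhs at j=2)
  i=2: ✗ (lhs fails at k=2 before rhs at j=3)
  i=3: ✗ (lhs fails at k=3 before rhs at j=4)
  i=4: ✗ (lhs fails at k=4 before rhs at j=5)
  i=5: ✓ (rhs at j=6; lhs holds on [5,5])
  i=6: ✓ (rhs at j=7; lhs holds on [6,6])
  i=7: ✗ (lhs fails at k=7 before rhs at j=8)
Positions where it holds: {0, 5, 6} → 3.

3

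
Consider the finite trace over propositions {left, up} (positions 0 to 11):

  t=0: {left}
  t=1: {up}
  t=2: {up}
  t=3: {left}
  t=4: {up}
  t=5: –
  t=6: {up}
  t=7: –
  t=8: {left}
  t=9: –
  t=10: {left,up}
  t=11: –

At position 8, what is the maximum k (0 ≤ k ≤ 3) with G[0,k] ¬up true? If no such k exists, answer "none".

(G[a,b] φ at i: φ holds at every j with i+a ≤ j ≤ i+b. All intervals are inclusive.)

¬up must hold from j=8 onward; find where it first fails.
  j=8: holds
  j=9: holds
  j=10: fails
Holds on [8,9], so largest k = 1.

1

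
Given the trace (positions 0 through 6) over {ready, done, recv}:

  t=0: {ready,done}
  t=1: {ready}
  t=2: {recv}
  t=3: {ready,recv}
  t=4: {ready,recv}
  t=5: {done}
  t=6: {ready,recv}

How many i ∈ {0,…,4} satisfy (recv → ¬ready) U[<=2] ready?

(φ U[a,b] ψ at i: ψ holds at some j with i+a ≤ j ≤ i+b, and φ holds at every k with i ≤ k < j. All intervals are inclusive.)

Evaluate at each i in [0,4]:
  i=0: ✓ (rhs at j=0)
  i=1: ✓ (rhs at j=1)
  i=2: ✓ (rhs at j=3; lhs holds on [2,2])
  i=3: ✓ (rhs at j=3)
  i=4: ✓ (rhs at j=4)
Positions where it holds: {0, 1, 2, 3, 4} → 5.

5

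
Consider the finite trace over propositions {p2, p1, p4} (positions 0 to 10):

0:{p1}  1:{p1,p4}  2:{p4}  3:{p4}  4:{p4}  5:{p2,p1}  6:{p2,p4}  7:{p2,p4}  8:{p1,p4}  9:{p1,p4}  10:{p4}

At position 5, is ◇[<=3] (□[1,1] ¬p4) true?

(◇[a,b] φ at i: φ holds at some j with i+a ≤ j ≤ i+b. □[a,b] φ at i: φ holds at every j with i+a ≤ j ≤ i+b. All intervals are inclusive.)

False

Check □[1,1] ¬p4 at each j in [5,8]:
  j=5: fails at 6
  j=6: fails at 7
  j=7: fails at 8
  j=8: fails at 9
No position in the window satisfies it → formula fails.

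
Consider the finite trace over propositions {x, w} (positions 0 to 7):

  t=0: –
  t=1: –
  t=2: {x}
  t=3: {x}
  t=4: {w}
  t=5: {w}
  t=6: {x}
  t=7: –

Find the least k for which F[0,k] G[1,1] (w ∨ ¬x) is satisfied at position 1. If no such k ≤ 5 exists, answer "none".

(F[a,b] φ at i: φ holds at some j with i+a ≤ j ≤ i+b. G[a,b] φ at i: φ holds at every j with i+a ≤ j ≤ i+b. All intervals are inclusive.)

Scan j = 1,2,… for G[1,1] (w ∨ ¬x):
  j=1: fails
  j=2: fails
  j=3: holds
First hit at j=3, so smallest k = 3-1 = 2.

2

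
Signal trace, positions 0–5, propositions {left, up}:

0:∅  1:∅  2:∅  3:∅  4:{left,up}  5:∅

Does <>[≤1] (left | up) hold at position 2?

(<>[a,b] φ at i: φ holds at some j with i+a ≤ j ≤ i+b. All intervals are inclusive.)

Check (left | up) at each j in [2,3]:
  j=2: false
  j=3: false
No position in the window satisfies it → formula fails.

No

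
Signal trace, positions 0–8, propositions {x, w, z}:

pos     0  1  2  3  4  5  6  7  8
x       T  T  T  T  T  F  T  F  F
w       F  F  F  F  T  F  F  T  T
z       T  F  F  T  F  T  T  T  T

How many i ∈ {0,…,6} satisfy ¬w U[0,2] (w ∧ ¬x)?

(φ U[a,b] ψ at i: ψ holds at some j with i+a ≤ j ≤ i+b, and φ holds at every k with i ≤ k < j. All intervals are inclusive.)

Evaluate at each i in [0,6]:
  i=0: ✗ (no rhs in [0,2])
  i=1: ✗ (no rhs in [1,3])
  i=2: ✗ (no rhs in [2,4])
  i=3: ✗ (no rhs in [3,5])
  i=4: ✗ (no rhs in [4,6])
  i=5: ✓ (rhs at j=7; lhs holds on [5,6])
  i=6: ✓ (rhs at j=7; lhs holds on [6,6])
Positions where it holds: {5, 6} → 2.

2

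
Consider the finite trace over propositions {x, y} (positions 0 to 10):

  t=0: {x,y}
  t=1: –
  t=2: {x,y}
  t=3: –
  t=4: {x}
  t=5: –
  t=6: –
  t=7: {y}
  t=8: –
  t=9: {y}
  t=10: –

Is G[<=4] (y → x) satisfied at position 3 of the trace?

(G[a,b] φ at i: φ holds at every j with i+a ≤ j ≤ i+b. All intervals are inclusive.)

Check (y → x) at every j in [3,7]:
  j=3: antecedent false → ✓
  j=4: antecedent false → ✓
  j=5: antecedent false → ✓
  j=6: antecedent false → ✓
  j=7: antecedent true; consequent false → ✗
Fails at j=7 → formula fails.

No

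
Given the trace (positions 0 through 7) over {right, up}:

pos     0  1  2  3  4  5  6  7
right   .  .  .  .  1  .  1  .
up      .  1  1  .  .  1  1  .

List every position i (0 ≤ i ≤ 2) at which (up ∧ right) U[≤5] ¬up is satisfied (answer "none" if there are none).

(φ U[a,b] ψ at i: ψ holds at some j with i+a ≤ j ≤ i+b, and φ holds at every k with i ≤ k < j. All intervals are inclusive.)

Evaluate at each i in [0,2]:
  i=0: ✓ (rhs at j=0)
  i=1: ✗ (lhs fails at k=1 before rhs at j=3)
  i=2: ✗ (lhs fails at k=2 before rhs at j=3)

0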